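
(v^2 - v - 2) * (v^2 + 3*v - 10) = v^4 + 2*v^3 - 15*v^2 + 4*v + 20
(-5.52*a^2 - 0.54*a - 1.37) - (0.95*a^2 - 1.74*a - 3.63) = -6.47*a^2 + 1.2*a + 2.26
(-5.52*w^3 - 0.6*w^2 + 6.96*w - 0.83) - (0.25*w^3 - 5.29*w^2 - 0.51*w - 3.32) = -5.77*w^3 + 4.69*w^2 + 7.47*w + 2.49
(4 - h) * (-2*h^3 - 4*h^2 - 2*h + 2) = 2*h^4 - 4*h^3 - 14*h^2 - 10*h + 8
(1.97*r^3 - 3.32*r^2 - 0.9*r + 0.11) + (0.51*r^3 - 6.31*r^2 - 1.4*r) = 2.48*r^3 - 9.63*r^2 - 2.3*r + 0.11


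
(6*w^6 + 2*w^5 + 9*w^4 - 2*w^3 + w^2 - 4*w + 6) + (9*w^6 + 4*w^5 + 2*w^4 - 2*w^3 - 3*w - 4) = 15*w^6 + 6*w^5 + 11*w^4 - 4*w^3 + w^2 - 7*w + 2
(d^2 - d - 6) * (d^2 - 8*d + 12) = d^4 - 9*d^3 + 14*d^2 + 36*d - 72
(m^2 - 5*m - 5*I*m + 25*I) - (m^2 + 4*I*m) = -5*m - 9*I*m + 25*I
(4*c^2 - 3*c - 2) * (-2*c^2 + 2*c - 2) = -8*c^4 + 14*c^3 - 10*c^2 + 2*c + 4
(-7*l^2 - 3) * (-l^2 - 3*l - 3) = 7*l^4 + 21*l^3 + 24*l^2 + 9*l + 9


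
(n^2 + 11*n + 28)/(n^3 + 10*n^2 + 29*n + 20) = (n + 7)/(n^2 + 6*n + 5)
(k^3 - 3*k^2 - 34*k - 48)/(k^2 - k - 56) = (k^2 + 5*k + 6)/(k + 7)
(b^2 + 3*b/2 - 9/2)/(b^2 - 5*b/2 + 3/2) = (b + 3)/(b - 1)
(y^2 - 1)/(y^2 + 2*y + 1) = (y - 1)/(y + 1)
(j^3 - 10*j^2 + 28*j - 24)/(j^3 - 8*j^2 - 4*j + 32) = (j^2 - 8*j + 12)/(j^2 - 6*j - 16)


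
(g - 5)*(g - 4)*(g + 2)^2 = g^4 - 5*g^3 - 12*g^2 + 44*g + 80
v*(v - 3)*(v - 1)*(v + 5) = v^4 + v^3 - 17*v^2 + 15*v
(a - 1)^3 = a^3 - 3*a^2 + 3*a - 1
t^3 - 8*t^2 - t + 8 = (t - 8)*(t - 1)*(t + 1)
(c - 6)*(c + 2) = c^2 - 4*c - 12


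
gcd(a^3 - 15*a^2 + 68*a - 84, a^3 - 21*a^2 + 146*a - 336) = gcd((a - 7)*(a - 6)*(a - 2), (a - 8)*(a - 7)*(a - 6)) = a^2 - 13*a + 42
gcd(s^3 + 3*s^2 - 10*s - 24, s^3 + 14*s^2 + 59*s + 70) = s + 2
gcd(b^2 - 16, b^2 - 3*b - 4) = b - 4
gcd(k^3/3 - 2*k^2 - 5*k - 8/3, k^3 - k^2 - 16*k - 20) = 1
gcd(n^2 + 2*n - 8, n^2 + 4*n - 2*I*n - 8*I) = n + 4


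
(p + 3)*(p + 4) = p^2 + 7*p + 12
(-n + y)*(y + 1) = -n*y - n + y^2 + y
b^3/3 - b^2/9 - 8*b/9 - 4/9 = (b/3 + 1/3)*(b - 2)*(b + 2/3)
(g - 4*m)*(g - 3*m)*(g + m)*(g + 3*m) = g^4 - 3*g^3*m - 13*g^2*m^2 + 27*g*m^3 + 36*m^4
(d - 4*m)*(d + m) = d^2 - 3*d*m - 4*m^2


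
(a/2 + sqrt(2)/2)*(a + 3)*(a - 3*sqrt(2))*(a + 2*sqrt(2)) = a^4/2 + 3*a^3/2 - 7*a^2 - 21*a - 6*sqrt(2)*a - 18*sqrt(2)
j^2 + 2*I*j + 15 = (j - 3*I)*(j + 5*I)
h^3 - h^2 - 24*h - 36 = (h - 6)*(h + 2)*(h + 3)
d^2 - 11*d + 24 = (d - 8)*(d - 3)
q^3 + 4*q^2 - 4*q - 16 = (q - 2)*(q + 2)*(q + 4)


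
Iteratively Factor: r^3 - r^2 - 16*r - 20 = (r + 2)*(r^2 - 3*r - 10) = (r - 5)*(r + 2)*(r + 2)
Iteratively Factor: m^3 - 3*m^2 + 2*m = (m)*(m^2 - 3*m + 2) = m*(m - 2)*(m - 1)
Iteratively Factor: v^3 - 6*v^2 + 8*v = (v - 4)*(v^2 - 2*v) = (v - 4)*(v - 2)*(v)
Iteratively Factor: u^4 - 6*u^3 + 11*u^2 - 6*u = (u)*(u^3 - 6*u^2 + 11*u - 6) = u*(u - 3)*(u^2 - 3*u + 2) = u*(u - 3)*(u - 2)*(u - 1)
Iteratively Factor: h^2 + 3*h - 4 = (h - 1)*(h + 4)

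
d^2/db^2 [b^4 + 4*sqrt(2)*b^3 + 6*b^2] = 12*b^2 + 24*sqrt(2)*b + 12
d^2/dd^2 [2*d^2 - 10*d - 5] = 4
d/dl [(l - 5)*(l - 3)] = 2*l - 8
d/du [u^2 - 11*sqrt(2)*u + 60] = 2*u - 11*sqrt(2)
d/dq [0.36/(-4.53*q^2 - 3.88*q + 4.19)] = (3.2616*q + 1.3968)/(4.53*q^2 + 3.88*q - 4.19)^2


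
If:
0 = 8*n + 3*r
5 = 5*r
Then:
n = -3/8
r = 1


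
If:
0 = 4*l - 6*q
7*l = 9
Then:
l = 9/7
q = 6/7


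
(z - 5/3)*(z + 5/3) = z^2 - 25/9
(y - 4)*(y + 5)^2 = y^3 + 6*y^2 - 15*y - 100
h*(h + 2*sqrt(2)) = h^2 + 2*sqrt(2)*h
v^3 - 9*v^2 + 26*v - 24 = (v - 4)*(v - 3)*(v - 2)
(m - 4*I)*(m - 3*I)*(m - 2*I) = m^3 - 9*I*m^2 - 26*m + 24*I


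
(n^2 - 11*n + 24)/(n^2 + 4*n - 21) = (n - 8)/(n + 7)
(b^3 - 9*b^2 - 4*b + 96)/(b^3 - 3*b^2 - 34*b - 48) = (b - 4)/(b + 2)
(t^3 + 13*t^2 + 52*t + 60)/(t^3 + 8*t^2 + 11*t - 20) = (t^2 + 8*t + 12)/(t^2 + 3*t - 4)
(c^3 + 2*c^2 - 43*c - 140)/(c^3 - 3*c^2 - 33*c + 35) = (c + 4)/(c - 1)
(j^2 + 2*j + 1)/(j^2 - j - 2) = (j + 1)/(j - 2)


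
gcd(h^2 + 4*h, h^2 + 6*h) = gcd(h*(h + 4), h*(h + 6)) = h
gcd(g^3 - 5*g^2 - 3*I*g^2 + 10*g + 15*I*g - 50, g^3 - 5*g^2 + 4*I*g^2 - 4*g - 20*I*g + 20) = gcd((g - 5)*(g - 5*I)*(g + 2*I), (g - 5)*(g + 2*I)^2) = g^2 + g*(-5 + 2*I) - 10*I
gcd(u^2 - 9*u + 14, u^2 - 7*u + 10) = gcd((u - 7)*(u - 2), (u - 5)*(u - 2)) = u - 2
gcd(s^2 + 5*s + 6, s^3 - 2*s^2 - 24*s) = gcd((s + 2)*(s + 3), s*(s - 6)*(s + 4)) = 1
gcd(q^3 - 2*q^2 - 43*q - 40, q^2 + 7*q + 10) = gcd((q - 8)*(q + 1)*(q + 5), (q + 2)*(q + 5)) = q + 5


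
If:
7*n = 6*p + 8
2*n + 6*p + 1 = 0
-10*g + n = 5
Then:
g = -19/45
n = 7/9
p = -23/54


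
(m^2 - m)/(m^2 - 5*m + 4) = m/(m - 4)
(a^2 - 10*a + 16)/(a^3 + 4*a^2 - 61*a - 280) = (a - 2)/(a^2 + 12*a + 35)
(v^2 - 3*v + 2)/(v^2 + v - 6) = (v - 1)/(v + 3)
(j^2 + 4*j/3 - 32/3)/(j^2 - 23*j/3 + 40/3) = (j + 4)/(j - 5)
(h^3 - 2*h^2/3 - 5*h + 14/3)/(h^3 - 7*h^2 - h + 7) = (3*h^2 + h - 14)/(3*(h^2 - 6*h - 7))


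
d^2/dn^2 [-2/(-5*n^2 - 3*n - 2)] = 4*(-25*n^2 - 15*n + (10*n + 3)^2 - 10)/(5*n^2 + 3*n + 2)^3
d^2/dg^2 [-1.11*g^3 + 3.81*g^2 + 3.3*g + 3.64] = 7.62 - 6.66*g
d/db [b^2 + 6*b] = 2*b + 6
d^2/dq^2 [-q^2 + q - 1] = -2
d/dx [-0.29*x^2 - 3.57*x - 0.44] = -0.58*x - 3.57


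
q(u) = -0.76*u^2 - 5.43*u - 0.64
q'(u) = -1.52*u - 5.43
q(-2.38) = 7.98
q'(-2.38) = -1.81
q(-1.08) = 4.34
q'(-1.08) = -3.79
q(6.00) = -60.58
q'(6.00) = -14.55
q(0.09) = -1.13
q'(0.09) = -5.57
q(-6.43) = 2.85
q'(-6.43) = 4.34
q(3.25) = -26.32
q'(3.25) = -10.37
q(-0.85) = 3.43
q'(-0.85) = -4.14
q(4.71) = -43.08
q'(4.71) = -12.59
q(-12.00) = -44.92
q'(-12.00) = 12.81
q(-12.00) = -44.92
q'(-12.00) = 12.81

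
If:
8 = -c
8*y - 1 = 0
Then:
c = -8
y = 1/8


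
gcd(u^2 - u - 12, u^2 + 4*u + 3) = u + 3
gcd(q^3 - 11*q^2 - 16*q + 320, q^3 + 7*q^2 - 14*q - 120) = q + 5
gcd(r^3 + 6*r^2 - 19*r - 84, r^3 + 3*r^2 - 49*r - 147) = r^2 + 10*r + 21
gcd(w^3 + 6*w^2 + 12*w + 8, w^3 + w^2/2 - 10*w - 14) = w^2 + 4*w + 4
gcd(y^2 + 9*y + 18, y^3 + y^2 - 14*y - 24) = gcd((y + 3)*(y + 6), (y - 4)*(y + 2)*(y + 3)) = y + 3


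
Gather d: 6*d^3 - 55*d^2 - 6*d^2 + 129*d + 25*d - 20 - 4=6*d^3 - 61*d^2 + 154*d - 24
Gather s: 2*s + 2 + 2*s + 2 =4*s + 4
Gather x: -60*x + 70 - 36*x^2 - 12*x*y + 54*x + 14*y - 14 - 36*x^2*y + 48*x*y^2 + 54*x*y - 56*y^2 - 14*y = x^2*(-36*y - 36) + x*(48*y^2 + 42*y - 6) - 56*y^2 + 56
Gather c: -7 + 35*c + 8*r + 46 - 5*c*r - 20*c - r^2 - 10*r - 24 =c*(15 - 5*r) - r^2 - 2*r + 15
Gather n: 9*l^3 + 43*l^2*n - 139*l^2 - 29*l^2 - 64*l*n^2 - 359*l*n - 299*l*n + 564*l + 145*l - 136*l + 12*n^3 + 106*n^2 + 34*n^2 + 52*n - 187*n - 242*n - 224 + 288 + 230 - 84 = 9*l^3 - 168*l^2 + 573*l + 12*n^3 + n^2*(140 - 64*l) + n*(43*l^2 - 658*l - 377) + 210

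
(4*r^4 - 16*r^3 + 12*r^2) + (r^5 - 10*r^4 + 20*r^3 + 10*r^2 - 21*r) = r^5 - 6*r^4 + 4*r^3 + 22*r^2 - 21*r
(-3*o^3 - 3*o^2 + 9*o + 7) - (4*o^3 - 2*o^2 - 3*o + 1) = -7*o^3 - o^2 + 12*o + 6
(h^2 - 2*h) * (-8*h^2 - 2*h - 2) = -8*h^4 + 14*h^3 + 2*h^2 + 4*h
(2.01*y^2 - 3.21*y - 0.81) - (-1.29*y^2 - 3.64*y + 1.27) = 3.3*y^2 + 0.43*y - 2.08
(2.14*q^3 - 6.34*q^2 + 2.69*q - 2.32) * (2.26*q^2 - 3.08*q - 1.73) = 4.8364*q^5 - 20.9196*q^4 + 21.9044*q^3 - 2.5602*q^2 + 2.4919*q + 4.0136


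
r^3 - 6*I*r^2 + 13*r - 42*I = (r - 7*I)*(r - 2*I)*(r + 3*I)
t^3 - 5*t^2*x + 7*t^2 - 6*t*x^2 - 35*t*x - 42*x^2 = (t + 7)*(t - 6*x)*(t + x)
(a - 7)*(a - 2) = a^2 - 9*a + 14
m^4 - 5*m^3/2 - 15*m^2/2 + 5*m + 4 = (m - 4)*(m - 1)*(m + 1/2)*(m + 2)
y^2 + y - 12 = (y - 3)*(y + 4)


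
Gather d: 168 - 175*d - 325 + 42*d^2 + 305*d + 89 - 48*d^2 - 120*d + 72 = -6*d^2 + 10*d + 4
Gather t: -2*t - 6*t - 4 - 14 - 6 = -8*t - 24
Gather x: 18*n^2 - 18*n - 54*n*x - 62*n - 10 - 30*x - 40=18*n^2 - 80*n + x*(-54*n - 30) - 50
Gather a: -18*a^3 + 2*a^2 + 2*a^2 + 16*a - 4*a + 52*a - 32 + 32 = -18*a^3 + 4*a^2 + 64*a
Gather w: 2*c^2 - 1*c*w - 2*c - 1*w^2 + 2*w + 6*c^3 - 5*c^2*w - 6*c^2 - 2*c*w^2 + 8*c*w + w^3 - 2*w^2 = 6*c^3 - 4*c^2 - 2*c + w^3 + w^2*(-2*c - 3) + w*(-5*c^2 + 7*c + 2)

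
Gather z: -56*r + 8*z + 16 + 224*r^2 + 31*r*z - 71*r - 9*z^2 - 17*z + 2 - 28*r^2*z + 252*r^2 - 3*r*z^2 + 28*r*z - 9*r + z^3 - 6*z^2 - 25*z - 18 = 476*r^2 - 136*r + z^3 + z^2*(-3*r - 15) + z*(-28*r^2 + 59*r - 34)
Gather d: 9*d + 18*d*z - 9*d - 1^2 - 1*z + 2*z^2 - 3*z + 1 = 18*d*z + 2*z^2 - 4*z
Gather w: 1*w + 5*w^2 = 5*w^2 + w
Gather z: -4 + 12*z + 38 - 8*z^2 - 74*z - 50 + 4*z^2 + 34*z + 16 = -4*z^2 - 28*z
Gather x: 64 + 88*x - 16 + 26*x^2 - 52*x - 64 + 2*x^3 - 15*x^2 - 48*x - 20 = 2*x^3 + 11*x^2 - 12*x - 36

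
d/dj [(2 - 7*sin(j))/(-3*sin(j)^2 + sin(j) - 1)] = (-21*sin(j)^2 + 12*sin(j) + 5)*cos(j)/(3*sin(j)^2 - sin(j) + 1)^2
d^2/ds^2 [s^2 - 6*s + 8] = 2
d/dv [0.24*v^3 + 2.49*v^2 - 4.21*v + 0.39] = 0.72*v^2 + 4.98*v - 4.21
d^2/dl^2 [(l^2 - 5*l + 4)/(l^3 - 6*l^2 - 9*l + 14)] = 2*(l^3 - 12*l^2 + 102*l - 226)/(l^6 - 15*l^5 + 33*l^4 + 295*l^3 - 462*l^2 - 2940*l - 2744)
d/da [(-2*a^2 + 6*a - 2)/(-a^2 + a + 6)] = 2*(2*a^2 - 14*a + 19)/(a^4 - 2*a^3 - 11*a^2 + 12*a + 36)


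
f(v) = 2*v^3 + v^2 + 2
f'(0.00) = 0.00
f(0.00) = 2.00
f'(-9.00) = 468.00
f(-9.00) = -1375.00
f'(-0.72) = 1.67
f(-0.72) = 1.77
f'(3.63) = 86.32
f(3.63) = 110.84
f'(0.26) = 0.93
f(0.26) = 2.10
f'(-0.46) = 0.35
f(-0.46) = 2.02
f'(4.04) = 106.01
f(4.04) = 150.20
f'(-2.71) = 38.64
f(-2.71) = -30.46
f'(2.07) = 29.85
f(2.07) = 24.02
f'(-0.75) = 1.88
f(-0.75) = 1.72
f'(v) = 6*v^2 + 2*v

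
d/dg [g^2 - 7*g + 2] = 2*g - 7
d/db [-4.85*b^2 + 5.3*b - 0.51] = 5.3 - 9.7*b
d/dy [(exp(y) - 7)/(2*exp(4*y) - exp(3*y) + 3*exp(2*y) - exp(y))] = (-(exp(y) - 7)*(8*exp(3*y) - 3*exp(2*y) + 6*exp(y) - 1) + (2*exp(3*y) - exp(2*y) + 3*exp(y) - 1)*exp(y))*exp(-y)/(2*exp(3*y) - exp(2*y) + 3*exp(y) - 1)^2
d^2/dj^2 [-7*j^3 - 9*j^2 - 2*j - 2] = -42*j - 18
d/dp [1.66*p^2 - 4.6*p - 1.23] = 3.32*p - 4.6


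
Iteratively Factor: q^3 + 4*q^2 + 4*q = (q + 2)*(q^2 + 2*q) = q*(q + 2)*(q + 2)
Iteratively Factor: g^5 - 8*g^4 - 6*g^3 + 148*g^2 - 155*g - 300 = (g - 5)*(g^4 - 3*g^3 - 21*g^2 + 43*g + 60) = (g - 5)*(g + 4)*(g^3 - 7*g^2 + 7*g + 15) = (g - 5)^2*(g + 4)*(g^2 - 2*g - 3) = (g - 5)^2*(g + 1)*(g + 4)*(g - 3)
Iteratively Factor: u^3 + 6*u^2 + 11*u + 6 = (u + 3)*(u^2 + 3*u + 2) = (u + 2)*(u + 3)*(u + 1)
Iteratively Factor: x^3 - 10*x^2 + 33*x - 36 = (x - 3)*(x^2 - 7*x + 12) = (x - 4)*(x - 3)*(x - 3)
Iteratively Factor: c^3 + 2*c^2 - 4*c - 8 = (c + 2)*(c^2 - 4) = (c + 2)^2*(c - 2)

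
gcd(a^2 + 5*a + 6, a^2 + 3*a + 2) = a + 2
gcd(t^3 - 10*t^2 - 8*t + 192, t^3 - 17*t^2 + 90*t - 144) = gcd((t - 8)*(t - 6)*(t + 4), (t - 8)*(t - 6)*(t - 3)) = t^2 - 14*t + 48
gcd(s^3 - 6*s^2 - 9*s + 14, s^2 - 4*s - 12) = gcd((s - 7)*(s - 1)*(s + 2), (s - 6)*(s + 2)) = s + 2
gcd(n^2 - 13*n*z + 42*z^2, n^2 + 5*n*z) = 1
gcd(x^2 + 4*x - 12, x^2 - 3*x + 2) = x - 2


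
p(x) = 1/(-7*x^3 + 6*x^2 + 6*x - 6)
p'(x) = (21*x^2 - 12*x - 6)/(-7*x^3 + 6*x^2 + 6*x - 6)^2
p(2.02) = -0.04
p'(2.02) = 0.08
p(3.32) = -0.01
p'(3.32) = 0.01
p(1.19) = -0.46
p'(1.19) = 2.03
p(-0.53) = -0.15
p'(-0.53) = 0.15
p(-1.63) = 0.03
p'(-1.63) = 0.07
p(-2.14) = 0.01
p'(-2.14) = 0.02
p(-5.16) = 0.00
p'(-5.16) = 0.00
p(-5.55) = 0.00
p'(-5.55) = 0.00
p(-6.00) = 0.00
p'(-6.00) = 0.00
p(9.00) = 0.00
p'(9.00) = 0.00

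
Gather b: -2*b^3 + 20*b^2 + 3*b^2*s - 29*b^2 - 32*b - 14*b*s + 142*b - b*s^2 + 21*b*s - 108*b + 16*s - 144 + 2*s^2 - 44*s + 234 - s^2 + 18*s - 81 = -2*b^3 + b^2*(3*s - 9) + b*(-s^2 + 7*s + 2) + s^2 - 10*s + 9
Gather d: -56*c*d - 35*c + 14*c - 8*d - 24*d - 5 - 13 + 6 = -21*c + d*(-56*c - 32) - 12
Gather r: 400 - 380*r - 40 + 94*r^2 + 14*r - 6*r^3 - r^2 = -6*r^3 + 93*r^2 - 366*r + 360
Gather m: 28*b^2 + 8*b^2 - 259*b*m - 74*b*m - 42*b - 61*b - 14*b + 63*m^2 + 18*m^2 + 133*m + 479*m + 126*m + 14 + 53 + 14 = 36*b^2 - 117*b + 81*m^2 + m*(738 - 333*b) + 81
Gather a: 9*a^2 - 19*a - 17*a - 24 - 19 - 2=9*a^2 - 36*a - 45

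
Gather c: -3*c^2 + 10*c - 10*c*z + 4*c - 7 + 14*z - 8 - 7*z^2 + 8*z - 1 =-3*c^2 + c*(14 - 10*z) - 7*z^2 + 22*z - 16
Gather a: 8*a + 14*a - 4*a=18*a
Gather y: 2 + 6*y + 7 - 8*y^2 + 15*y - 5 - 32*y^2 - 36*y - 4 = -40*y^2 - 15*y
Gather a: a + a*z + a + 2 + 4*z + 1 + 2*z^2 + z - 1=a*(z + 2) + 2*z^2 + 5*z + 2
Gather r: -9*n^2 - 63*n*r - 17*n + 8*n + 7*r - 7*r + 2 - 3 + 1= -9*n^2 - 63*n*r - 9*n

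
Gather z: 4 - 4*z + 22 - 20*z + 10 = 36 - 24*z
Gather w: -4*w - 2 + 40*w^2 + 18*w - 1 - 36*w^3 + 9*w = -36*w^3 + 40*w^2 + 23*w - 3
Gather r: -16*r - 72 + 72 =-16*r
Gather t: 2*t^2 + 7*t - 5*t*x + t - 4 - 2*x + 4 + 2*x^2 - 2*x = 2*t^2 + t*(8 - 5*x) + 2*x^2 - 4*x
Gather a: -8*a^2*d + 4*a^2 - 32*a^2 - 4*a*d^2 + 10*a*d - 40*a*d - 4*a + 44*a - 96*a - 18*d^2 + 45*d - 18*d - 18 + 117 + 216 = a^2*(-8*d - 28) + a*(-4*d^2 - 30*d - 56) - 18*d^2 + 27*d + 315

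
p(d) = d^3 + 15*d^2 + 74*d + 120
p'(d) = 3*d^2 + 30*d + 74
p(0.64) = 173.77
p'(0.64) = 94.43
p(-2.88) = 7.41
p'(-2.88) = 12.48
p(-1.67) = 33.60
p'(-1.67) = 32.27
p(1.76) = 302.16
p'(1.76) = 136.09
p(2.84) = 474.05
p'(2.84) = 183.40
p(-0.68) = 76.30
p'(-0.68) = 54.99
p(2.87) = 479.57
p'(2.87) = 184.81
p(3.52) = 609.95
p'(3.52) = 216.77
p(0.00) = 120.00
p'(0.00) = 74.00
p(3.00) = 504.00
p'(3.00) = 191.00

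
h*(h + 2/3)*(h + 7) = h^3 + 23*h^2/3 + 14*h/3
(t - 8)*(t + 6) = t^2 - 2*t - 48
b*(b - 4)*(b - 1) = b^3 - 5*b^2 + 4*b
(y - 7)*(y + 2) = y^2 - 5*y - 14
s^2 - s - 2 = (s - 2)*(s + 1)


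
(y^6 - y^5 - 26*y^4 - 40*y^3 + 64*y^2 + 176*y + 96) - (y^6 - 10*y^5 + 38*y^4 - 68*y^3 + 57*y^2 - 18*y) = 9*y^5 - 64*y^4 + 28*y^3 + 7*y^2 + 194*y + 96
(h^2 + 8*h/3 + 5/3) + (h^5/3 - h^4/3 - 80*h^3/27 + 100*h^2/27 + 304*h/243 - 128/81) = h^5/3 - h^4/3 - 80*h^3/27 + 127*h^2/27 + 952*h/243 + 7/81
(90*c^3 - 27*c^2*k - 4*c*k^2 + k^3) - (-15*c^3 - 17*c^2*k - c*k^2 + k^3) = 105*c^3 - 10*c^2*k - 3*c*k^2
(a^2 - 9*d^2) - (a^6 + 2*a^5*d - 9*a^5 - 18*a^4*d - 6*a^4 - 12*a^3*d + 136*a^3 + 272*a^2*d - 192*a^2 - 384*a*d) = -a^6 - 2*a^5*d + 9*a^5 + 18*a^4*d + 6*a^4 + 12*a^3*d - 136*a^3 - 272*a^2*d + 193*a^2 + 384*a*d - 9*d^2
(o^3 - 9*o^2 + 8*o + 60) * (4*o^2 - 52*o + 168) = 4*o^5 - 88*o^4 + 668*o^3 - 1688*o^2 - 1776*o + 10080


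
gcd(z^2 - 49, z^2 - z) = 1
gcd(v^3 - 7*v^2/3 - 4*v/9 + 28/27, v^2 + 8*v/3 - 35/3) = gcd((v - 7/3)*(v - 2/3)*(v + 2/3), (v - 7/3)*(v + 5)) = v - 7/3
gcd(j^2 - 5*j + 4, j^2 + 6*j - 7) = j - 1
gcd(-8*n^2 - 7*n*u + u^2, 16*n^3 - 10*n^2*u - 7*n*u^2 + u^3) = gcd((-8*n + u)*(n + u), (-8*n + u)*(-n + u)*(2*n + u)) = -8*n + u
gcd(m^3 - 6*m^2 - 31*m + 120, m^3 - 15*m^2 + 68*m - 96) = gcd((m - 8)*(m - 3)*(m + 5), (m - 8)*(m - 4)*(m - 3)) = m^2 - 11*m + 24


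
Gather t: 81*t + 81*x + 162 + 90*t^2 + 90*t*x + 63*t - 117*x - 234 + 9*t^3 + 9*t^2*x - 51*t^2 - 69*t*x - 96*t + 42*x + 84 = 9*t^3 + t^2*(9*x + 39) + t*(21*x + 48) + 6*x + 12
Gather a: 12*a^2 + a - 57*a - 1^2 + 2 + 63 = 12*a^2 - 56*a + 64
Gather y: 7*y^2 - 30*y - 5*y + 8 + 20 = 7*y^2 - 35*y + 28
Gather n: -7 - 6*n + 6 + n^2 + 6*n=n^2 - 1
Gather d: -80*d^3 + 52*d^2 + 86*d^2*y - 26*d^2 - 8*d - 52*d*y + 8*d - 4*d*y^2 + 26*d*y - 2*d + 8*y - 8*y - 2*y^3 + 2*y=-80*d^3 + d^2*(86*y + 26) + d*(-4*y^2 - 26*y - 2) - 2*y^3 + 2*y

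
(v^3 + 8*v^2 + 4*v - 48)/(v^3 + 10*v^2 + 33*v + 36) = (v^2 + 4*v - 12)/(v^2 + 6*v + 9)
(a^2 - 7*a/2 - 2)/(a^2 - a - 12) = (a + 1/2)/(a + 3)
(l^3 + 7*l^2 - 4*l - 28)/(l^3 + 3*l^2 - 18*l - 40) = (l^2 + 5*l - 14)/(l^2 + l - 20)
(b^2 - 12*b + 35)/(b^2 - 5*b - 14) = (b - 5)/(b + 2)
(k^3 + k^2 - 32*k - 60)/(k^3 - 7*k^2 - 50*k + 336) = (k^2 + 7*k + 10)/(k^2 - k - 56)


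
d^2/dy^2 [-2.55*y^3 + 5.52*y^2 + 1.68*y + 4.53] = 11.04 - 15.3*y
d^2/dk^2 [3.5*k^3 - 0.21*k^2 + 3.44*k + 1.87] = 21.0*k - 0.42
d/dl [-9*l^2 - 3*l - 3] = -18*l - 3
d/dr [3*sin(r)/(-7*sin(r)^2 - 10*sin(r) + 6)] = 3*(7*sin(r)^2 + 6)*cos(r)/(7*sin(r)^2 + 10*sin(r) - 6)^2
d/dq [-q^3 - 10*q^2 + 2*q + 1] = -3*q^2 - 20*q + 2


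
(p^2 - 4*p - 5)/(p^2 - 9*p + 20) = (p + 1)/(p - 4)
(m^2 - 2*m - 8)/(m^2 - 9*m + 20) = (m + 2)/(m - 5)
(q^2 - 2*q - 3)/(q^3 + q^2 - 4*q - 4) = (q - 3)/(q^2 - 4)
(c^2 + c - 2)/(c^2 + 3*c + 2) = (c - 1)/(c + 1)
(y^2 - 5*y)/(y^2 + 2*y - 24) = y*(y - 5)/(y^2 + 2*y - 24)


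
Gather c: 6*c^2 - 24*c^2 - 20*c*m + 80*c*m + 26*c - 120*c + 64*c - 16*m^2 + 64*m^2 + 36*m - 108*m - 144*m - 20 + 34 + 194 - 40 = -18*c^2 + c*(60*m - 30) + 48*m^2 - 216*m + 168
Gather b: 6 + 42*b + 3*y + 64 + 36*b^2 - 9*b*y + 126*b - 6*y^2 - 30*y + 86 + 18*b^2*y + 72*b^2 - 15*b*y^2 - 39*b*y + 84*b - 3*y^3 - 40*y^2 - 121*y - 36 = b^2*(18*y + 108) + b*(-15*y^2 - 48*y + 252) - 3*y^3 - 46*y^2 - 148*y + 120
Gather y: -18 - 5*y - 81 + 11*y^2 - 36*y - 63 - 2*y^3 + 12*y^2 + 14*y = -2*y^3 + 23*y^2 - 27*y - 162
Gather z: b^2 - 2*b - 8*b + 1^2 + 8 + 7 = b^2 - 10*b + 16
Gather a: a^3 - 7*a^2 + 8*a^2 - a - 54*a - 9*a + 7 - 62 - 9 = a^3 + a^2 - 64*a - 64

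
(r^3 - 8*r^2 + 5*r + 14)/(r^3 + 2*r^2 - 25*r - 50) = (r^3 - 8*r^2 + 5*r + 14)/(r^3 + 2*r^2 - 25*r - 50)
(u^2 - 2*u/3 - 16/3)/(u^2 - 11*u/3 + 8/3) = (u + 2)/(u - 1)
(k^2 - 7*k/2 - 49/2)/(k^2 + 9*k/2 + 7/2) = (k - 7)/(k + 1)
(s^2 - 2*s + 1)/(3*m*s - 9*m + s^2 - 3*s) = (s^2 - 2*s + 1)/(3*m*s - 9*m + s^2 - 3*s)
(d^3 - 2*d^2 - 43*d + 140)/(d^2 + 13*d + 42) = (d^2 - 9*d + 20)/(d + 6)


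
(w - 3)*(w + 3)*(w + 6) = w^3 + 6*w^2 - 9*w - 54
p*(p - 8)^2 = p^3 - 16*p^2 + 64*p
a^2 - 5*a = a*(a - 5)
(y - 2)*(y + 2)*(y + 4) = y^3 + 4*y^2 - 4*y - 16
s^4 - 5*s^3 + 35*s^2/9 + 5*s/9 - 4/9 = (s - 4)*(s - 1)*(s - 1/3)*(s + 1/3)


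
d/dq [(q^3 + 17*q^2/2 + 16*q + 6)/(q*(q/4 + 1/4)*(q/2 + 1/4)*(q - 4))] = 8*(-q^4 - 16*q^3 - 16*q^2 + 72*q + 48)/(q^2*(q^4 - 6*q^3 + q^2 + 24*q + 16))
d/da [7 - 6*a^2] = -12*a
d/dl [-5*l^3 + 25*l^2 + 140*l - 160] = -15*l^2 + 50*l + 140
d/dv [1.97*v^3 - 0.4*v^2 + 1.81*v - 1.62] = 5.91*v^2 - 0.8*v + 1.81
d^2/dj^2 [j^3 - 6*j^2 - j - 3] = 6*j - 12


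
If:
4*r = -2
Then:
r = -1/2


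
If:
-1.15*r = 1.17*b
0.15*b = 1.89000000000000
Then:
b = 12.60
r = -12.82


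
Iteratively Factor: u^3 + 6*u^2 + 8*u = (u)*(u^2 + 6*u + 8) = u*(u + 4)*(u + 2)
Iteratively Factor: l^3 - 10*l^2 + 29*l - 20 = (l - 4)*(l^2 - 6*l + 5) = (l - 5)*(l - 4)*(l - 1)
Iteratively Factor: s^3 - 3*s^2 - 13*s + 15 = (s + 3)*(s^2 - 6*s + 5) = (s - 5)*(s + 3)*(s - 1)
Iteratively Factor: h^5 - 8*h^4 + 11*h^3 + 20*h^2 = (h)*(h^4 - 8*h^3 + 11*h^2 + 20*h) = h*(h - 4)*(h^3 - 4*h^2 - 5*h) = h*(h - 5)*(h - 4)*(h^2 + h) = h*(h - 5)*(h - 4)*(h + 1)*(h)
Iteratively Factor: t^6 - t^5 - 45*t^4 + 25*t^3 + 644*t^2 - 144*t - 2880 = (t + 4)*(t^5 - 5*t^4 - 25*t^3 + 125*t^2 + 144*t - 720) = (t - 4)*(t + 4)*(t^4 - t^3 - 29*t^2 + 9*t + 180) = (t - 5)*(t - 4)*(t + 4)*(t^3 + 4*t^2 - 9*t - 36) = (t - 5)*(t - 4)*(t - 3)*(t + 4)*(t^2 + 7*t + 12) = (t - 5)*(t - 4)*(t - 3)*(t + 3)*(t + 4)*(t + 4)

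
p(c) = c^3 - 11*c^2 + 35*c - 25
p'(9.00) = 80.00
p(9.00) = 128.00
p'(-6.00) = 275.00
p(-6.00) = -847.00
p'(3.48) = -5.23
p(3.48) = 5.73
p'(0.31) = 28.47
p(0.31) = -15.18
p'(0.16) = 31.56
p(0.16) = -19.68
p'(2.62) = -2.05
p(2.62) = 9.18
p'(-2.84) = 121.68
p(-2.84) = -236.03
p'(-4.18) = 179.38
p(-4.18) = -436.53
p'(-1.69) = 80.75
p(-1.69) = -120.39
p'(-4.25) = 182.69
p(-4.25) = -449.20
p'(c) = 3*c^2 - 22*c + 35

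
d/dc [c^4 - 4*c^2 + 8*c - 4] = 4*c^3 - 8*c + 8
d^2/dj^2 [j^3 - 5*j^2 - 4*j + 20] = 6*j - 10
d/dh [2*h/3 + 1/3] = 2/3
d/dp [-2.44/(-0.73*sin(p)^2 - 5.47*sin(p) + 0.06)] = -(3.5624*sin(p) + 13.3468)*cos(p)/(0.73*sin(p)^2 + 5.47*sin(p) - 0.06)^2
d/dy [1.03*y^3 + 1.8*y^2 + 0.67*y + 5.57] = 3.09*y^2 + 3.6*y + 0.67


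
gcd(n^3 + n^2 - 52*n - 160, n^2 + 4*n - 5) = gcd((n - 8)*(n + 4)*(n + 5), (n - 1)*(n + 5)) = n + 5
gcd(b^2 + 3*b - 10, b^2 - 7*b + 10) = b - 2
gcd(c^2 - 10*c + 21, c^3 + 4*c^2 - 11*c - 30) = c - 3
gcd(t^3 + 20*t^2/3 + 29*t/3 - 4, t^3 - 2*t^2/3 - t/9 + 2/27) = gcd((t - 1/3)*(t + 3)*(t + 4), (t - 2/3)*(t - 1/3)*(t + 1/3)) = t - 1/3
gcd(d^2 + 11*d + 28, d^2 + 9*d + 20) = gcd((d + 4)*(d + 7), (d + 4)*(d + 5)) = d + 4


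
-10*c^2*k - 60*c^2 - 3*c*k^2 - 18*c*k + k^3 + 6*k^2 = (-5*c + k)*(2*c + k)*(k + 6)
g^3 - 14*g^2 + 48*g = g*(g - 8)*(g - 6)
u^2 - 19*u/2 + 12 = (u - 8)*(u - 3/2)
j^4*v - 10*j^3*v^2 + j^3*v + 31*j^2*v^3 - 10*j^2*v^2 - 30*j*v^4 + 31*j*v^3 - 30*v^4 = (j - 5*v)*(j - 3*v)*(j - 2*v)*(j*v + v)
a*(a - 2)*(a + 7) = a^3 + 5*a^2 - 14*a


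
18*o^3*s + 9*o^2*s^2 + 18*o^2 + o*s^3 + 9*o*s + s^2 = (3*o + s)*(6*o + s)*(o*s + 1)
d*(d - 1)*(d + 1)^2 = d^4 + d^3 - d^2 - d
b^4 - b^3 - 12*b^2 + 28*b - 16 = (b - 2)^2*(b - 1)*(b + 4)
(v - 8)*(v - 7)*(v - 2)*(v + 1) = v^4 - 16*v^3 + 69*v^2 - 26*v - 112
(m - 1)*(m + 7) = m^2 + 6*m - 7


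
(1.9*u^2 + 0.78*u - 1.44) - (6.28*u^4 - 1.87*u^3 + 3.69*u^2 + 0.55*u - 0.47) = -6.28*u^4 + 1.87*u^3 - 1.79*u^2 + 0.23*u - 0.97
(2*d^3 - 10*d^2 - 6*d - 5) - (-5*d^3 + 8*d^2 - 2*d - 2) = 7*d^3 - 18*d^2 - 4*d - 3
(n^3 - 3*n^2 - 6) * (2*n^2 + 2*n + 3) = 2*n^5 - 4*n^4 - 3*n^3 - 21*n^2 - 12*n - 18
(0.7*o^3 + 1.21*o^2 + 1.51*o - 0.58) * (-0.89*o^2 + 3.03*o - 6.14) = -0.623*o^5 + 1.0441*o^4 - 1.9756*o^3 - 2.3379*o^2 - 11.0288*o + 3.5612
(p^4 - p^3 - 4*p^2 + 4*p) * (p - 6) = p^5 - 7*p^4 + 2*p^3 + 28*p^2 - 24*p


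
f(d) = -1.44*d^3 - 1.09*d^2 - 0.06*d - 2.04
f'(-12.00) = -595.98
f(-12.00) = 2330.04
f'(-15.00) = -939.36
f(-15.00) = 4613.61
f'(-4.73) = -86.40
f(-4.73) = 126.24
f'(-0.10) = 0.11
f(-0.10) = -2.04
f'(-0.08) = 0.09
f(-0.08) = -2.04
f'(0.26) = -0.92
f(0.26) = -2.15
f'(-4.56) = -79.95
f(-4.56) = 112.11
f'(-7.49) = -226.08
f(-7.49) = 542.33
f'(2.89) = -42.44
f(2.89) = -46.08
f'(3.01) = -45.76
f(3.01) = -51.37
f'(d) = -4.32*d^2 - 2.18*d - 0.06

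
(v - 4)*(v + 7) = v^2 + 3*v - 28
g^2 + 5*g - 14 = (g - 2)*(g + 7)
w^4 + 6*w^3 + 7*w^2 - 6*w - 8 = (w - 1)*(w + 1)*(w + 2)*(w + 4)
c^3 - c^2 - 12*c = c*(c - 4)*(c + 3)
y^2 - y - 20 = (y - 5)*(y + 4)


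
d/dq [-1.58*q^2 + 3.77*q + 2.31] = 3.77 - 3.16*q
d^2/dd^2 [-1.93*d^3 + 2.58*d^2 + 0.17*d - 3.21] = 5.16 - 11.58*d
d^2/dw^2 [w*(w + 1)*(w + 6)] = 6*w + 14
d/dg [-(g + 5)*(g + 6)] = -2*g - 11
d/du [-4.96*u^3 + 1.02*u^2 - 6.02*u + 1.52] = -14.88*u^2 + 2.04*u - 6.02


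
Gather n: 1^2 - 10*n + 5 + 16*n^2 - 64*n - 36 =16*n^2 - 74*n - 30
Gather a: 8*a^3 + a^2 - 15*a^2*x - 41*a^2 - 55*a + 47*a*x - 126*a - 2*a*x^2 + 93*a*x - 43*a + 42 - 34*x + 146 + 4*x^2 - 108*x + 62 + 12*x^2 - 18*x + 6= 8*a^3 + a^2*(-15*x - 40) + a*(-2*x^2 + 140*x - 224) + 16*x^2 - 160*x + 256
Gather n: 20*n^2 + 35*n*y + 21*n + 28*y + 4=20*n^2 + n*(35*y + 21) + 28*y + 4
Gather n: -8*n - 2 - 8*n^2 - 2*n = -8*n^2 - 10*n - 2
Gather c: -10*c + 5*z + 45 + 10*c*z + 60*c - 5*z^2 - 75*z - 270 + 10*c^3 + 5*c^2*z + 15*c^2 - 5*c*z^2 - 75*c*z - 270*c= 10*c^3 + c^2*(5*z + 15) + c*(-5*z^2 - 65*z - 220) - 5*z^2 - 70*z - 225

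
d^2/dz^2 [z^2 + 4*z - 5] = 2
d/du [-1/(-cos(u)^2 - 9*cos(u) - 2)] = (2*cos(u) + 9)*sin(u)/(cos(u)^2 + 9*cos(u) + 2)^2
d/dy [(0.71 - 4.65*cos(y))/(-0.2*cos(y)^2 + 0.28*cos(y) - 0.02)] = 12.7551020408163*(0.93*cos(y)^2 - 0.284*cos(y) + 0.1058)*sin(y)/(0.714285714285714*sin(y)^2 + 1.0*cos(y) - 0.785714285714286)^2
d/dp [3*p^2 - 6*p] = 6*p - 6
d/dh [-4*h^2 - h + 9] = -8*h - 1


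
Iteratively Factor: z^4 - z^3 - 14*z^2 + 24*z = (z - 3)*(z^3 + 2*z^2 - 8*z) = (z - 3)*(z + 4)*(z^2 - 2*z) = z*(z - 3)*(z + 4)*(z - 2)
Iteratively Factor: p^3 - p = (p + 1)*(p^2 - p) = (p - 1)*(p + 1)*(p)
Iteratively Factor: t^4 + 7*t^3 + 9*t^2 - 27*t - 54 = (t + 3)*(t^3 + 4*t^2 - 3*t - 18) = (t + 3)^2*(t^2 + t - 6) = (t - 2)*(t + 3)^2*(t + 3)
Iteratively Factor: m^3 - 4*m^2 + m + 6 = (m - 3)*(m^2 - m - 2) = (m - 3)*(m - 2)*(m + 1)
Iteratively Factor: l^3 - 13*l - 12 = (l + 1)*(l^2 - l - 12) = (l + 1)*(l + 3)*(l - 4)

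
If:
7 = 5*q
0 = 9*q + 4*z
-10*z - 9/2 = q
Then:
No Solution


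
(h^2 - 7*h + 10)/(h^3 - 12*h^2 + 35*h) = (h - 2)/(h*(h - 7))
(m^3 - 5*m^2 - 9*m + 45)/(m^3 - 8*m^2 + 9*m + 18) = (m^2 - 2*m - 15)/(m^2 - 5*m - 6)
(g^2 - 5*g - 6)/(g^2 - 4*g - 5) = (g - 6)/(g - 5)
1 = 1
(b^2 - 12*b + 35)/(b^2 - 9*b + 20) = (b - 7)/(b - 4)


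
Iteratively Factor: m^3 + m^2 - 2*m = (m - 1)*(m^2 + 2*m) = m*(m - 1)*(m + 2)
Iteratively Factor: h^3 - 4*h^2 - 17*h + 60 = (h - 3)*(h^2 - h - 20) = (h - 3)*(h + 4)*(h - 5)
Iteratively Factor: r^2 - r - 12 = (r + 3)*(r - 4)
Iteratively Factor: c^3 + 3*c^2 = (c + 3)*(c^2) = c*(c + 3)*(c)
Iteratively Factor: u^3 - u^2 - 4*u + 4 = (u + 2)*(u^2 - 3*u + 2) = (u - 1)*(u + 2)*(u - 2)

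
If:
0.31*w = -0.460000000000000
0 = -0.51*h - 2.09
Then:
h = -4.10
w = -1.48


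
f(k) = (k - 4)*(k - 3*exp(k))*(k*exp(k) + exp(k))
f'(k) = (1 - 3*exp(k))*(k - 4)*(k*exp(k) + exp(k)) + (k - 4)*(k - 3*exp(k))*(k*exp(k) + 2*exp(k)) + (k - 3*exp(k))*(k*exp(k) + exp(k)) = (k^3 - 6*k^2*exp(k) + 12*k*exp(k) - 10*k + 33*exp(k) - 4)*exp(k)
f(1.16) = 164.57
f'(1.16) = 350.50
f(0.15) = 17.16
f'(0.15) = 40.41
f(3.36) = 6668.28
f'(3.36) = 4636.38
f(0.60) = 48.24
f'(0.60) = 108.47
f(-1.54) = -1.40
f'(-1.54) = 1.67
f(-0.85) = 0.66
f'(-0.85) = 5.03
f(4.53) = -74422.16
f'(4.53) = -303681.08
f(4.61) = -102074.27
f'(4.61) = -390919.81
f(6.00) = -6801813.22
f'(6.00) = -18004460.67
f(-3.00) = -2.20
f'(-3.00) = -0.19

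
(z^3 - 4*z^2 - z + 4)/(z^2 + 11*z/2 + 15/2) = 2*(z^3 - 4*z^2 - z + 4)/(2*z^2 + 11*z + 15)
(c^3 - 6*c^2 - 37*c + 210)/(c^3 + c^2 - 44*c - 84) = (c - 5)/(c + 2)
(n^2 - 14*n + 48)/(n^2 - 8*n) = (n - 6)/n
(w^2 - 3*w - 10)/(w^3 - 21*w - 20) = (w + 2)/(w^2 + 5*w + 4)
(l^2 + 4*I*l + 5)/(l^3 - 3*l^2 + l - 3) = (l + 5*I)/(l^2 + l*(-3 + I) - 3*I)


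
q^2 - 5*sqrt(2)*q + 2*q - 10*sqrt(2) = (q + 2)*(q - 5*sqrt(2))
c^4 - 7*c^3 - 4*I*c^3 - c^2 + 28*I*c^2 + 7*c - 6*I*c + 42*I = (c - 7)*(c - 3*I)*(c - 2*I)*(c + I)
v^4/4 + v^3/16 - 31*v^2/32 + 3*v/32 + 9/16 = (v/4 + 1/2)*(v - 3/2)*(v - 1)*(v + 3/4)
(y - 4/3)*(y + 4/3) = y^2 - 16/9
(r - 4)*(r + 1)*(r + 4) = r^3 + r^2 - 16*r - 16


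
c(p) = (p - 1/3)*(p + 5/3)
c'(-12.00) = -22.67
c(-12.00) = 127.44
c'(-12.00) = -22.67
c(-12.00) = 127.44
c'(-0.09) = 1.15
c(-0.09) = -0.67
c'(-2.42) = -3.51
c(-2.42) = 2.07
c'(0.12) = 1.57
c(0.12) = -0.38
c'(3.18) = 7.69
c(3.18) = 13.80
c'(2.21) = 5.75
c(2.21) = 7.28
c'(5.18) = 11.69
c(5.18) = 33.18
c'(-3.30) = -5.27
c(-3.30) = 5.93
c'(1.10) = 3.53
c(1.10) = 2.12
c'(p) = 2*p + 4/3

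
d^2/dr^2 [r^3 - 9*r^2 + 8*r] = 6*r - 18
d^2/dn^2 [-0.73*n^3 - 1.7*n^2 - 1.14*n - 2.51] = -4.38*n - 3.4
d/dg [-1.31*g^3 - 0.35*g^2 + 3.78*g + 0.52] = -3.93*g^2 - 0.7*g + 3.78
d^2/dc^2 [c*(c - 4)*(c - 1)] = 6*c - 10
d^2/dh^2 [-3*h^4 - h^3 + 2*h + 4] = 6*h*(-6*h - 1)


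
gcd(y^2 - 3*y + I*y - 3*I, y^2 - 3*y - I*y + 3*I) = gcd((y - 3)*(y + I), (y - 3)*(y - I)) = y - 3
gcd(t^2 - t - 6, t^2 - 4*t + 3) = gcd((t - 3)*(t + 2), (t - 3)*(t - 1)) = t - 3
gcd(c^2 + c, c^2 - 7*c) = c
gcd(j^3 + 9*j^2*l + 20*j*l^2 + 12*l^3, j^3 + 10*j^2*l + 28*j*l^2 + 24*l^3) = j^2 + 8*j*l + 12*l^2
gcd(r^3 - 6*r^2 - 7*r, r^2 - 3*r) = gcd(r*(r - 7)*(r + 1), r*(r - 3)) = r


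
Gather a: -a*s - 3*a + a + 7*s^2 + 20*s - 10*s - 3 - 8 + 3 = a*(-s - 2) + 7*s^2 + 10*s - 8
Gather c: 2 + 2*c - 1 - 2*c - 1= 0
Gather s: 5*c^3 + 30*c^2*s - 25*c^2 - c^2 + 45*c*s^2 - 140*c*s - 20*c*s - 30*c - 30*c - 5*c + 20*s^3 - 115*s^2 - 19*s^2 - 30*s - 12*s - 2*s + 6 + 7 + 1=5*c^3 - 26*c^2 - 65*c + 20*s^3 + s^2*(45*c - 134) + s*(30*c^2 - 160*c - 44) + 14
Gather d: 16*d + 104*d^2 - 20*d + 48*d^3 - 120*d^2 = 48*d^3 - 16*d^2 - 4*d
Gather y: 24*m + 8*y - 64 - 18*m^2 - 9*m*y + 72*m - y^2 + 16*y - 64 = -18*m^2 + 96*m - y^2 + y*(24 - 9*m) - 128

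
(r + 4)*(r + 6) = r^2 + 10*r + 24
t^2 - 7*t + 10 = (t - 5)*(t - 2)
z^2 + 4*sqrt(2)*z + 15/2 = (z + 3*sqrt(2)/2)*(z + 5*sqrt(2)/2)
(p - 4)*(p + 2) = p^2 - 2*p - 8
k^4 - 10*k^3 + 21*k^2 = k^2*(k - 7)*(k - 3)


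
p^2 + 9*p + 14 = (p + 2)*(p + 7)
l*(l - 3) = l^2 - 3*l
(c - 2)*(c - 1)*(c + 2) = c^3 - c^2 - 4*c + 4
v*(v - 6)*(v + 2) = v^3 - 4*v^2 - 12*v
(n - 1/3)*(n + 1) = n^2 + 2*n/3 - 1/3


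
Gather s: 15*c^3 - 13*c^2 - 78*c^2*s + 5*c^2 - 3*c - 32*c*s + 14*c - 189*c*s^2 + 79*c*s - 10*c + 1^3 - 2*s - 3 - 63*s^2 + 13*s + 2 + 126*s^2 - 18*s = 15*c^3 - 8*c^2 + c + s^2*(63 - 189*c) + s*(-78*c^2 + 47*c - 7)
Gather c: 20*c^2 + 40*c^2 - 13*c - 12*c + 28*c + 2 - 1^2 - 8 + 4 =60*c^2 + 3*c - 3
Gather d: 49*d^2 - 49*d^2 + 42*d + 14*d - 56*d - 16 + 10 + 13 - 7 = 0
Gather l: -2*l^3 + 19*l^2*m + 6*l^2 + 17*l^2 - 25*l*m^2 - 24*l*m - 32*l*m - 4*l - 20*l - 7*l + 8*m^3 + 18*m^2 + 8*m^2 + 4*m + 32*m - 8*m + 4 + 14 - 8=-2*l^3 + l^2*(19*m + 23) + l*(-25*m^2 - 56*m - 31) + 8*m^3 + 26*m^2 + 28*m + 10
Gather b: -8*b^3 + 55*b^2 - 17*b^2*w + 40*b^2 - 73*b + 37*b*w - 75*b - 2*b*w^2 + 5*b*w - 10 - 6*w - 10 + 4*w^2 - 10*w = -8*b^3 + b^2*(95 - 17*w) + b*(-2*w^2 + 42*w - 148) + 4*w^2 - 16*w - 20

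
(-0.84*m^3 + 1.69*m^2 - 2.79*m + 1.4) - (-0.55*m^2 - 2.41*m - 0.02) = -0.84*m^3 + 2.24*m^2 - 0.38*m + 1.42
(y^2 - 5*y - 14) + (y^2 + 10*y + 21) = 2*y^2 + 5*y + 7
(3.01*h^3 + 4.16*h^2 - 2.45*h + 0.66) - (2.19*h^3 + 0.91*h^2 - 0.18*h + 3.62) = 0.82*h^3 + 3.25*h^2 - 2.27*h - 2.96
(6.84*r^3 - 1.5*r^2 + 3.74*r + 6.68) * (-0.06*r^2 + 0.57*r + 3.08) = -0.4104*r^5 + 3.9888*r^4 + 19.9878*r^3 - 2.889*r^2 + 15.3268*r + 20.5744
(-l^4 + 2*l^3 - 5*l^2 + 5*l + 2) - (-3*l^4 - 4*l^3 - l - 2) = 2*l^4 + 6*l^3 - 5*l^2 + 6*l + 4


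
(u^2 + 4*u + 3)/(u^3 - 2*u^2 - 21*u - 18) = 1/(u - 6)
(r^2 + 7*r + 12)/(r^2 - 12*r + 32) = (r^2 + 7*r + 12)/(r^2 - 12*r + 32)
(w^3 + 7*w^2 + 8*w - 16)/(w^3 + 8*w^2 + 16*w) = (w - 1)/w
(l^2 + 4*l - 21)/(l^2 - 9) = (l + 7)/(l + 3)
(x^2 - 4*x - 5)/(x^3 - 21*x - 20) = 1/(x + 4)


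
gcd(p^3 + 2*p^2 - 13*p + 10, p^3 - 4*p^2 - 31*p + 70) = p^2 + 3*p - 10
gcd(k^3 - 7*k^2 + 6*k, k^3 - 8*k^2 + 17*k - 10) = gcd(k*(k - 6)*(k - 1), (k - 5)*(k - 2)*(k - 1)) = k - 1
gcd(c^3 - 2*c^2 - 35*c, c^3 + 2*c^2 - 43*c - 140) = c^2 - 2*c - 35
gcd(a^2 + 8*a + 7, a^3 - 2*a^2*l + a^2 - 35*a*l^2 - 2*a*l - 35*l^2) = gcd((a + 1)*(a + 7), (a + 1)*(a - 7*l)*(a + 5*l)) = a + 1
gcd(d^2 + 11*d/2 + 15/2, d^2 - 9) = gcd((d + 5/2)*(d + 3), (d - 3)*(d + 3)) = d + 3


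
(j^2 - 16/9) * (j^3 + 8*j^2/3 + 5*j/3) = j^5 + 8*j^4/3 - j^3/9 - 128*j^2/27 - 80*j/27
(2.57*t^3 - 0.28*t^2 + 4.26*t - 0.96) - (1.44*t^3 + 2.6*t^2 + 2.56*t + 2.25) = 1.13*t^3 - 2.88*t^2 + 1.7*t - 3.21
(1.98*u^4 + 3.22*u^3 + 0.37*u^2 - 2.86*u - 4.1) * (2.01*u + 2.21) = 3.9798*u^5 + 10.848*u^4 + 7.8599*u^3 - 4.9309*u^2 - 14.5616*u - 9.061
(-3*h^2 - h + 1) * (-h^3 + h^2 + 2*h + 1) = 3*h^5 - 2*h^4 - 8*h^3 - 4*h^2 + h + 1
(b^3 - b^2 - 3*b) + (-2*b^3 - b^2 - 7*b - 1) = -b^3 - 2*b^2 - 10*b - 1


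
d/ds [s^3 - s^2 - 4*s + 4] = 3*s^2 - 2*s - 4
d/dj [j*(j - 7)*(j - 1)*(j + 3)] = 4*j^3 - 15*j^2 - 34*j + 21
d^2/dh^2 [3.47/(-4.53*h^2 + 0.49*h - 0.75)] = (142.415046*h^2 - 15.404718*h - 3.47*(9.06*h - 0.49)*(18.12*h - 0.98) + 23.57865)/(4.53*h^2 - 0.49*h + 0.75)^3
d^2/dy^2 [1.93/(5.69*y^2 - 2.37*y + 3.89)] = (-124.971746*y^2 + 52.053258*y + 1.93*(11.38*y - 2.37)*(22.76*y - 4.74) - 85.437626)/(5.69*y^2 - 2.37*y + 3.89)^3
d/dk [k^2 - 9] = 2*k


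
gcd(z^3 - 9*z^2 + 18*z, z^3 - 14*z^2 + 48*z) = z^2 - 6*z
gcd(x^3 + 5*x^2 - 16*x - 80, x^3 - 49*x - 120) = x + 5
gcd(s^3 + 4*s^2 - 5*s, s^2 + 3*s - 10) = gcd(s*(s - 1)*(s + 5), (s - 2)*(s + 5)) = s + 5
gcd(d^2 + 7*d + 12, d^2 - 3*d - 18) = d + 3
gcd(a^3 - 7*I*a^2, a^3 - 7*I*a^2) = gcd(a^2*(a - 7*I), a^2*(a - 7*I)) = a^3 - 7*I*a^2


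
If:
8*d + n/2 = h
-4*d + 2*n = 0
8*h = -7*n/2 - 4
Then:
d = -4/79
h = -36/79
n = -8/79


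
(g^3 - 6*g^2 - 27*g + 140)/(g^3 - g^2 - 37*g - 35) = (g - 4)/(g + 1)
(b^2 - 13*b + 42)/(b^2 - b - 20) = (-b^2 + 13*b - 42)/(-b^2 + b + 20)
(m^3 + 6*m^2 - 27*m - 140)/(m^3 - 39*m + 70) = (m + 4)/(m - 2)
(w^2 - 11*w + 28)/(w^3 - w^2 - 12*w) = (w - 7)/(w*(w + 3))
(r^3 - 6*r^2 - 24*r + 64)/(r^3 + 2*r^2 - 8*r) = (r - 8)/r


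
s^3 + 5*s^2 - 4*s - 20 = (s - 2)*(s + 2)*(s + 5)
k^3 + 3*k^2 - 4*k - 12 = (k - 2)*(k + 2)*(k + 3)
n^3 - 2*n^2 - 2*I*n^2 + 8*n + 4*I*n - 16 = (n - 2)*(n - 4*I)*(n + 2*I)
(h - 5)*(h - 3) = h^2 - 8*h + 15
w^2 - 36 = (w - 6)*(w + 6)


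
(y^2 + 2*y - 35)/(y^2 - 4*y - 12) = (-y^2 - 2*y + 35)/(-y^2 + 4*y + 12)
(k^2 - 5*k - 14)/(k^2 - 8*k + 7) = (k + 2)/(k - 1)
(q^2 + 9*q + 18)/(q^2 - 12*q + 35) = (q^2 + 9*q + 18)/(q^2 - 12*q + 35)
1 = 1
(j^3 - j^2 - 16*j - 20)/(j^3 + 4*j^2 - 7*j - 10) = (j^3 - j^2 - 16*j - 20)/(j^3 + 4*j^2 - 7*j - 10)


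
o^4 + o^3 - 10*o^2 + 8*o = o*(o - 2)*(o - 1)*(o + 4)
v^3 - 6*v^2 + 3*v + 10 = (v - 5)*(v - 2)*(v + 1)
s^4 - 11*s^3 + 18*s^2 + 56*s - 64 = (s - 8)*(s - 4)*(s - 1)*(s + 2)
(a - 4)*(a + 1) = a^2 - 3*a - 4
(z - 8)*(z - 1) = z^2 - 9*z + 8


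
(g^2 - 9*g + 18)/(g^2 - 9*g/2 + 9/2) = 2*(g - 6)/(2*g - 3)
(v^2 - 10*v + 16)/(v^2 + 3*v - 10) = (v - 8)/(v + 5)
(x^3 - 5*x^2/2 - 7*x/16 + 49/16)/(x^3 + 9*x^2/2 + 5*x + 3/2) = (16*x^2 - 56*x + 49)/(8*(2*x^2 + 7*x + 3))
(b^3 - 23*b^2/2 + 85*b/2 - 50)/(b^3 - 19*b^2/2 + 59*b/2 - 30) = (b - 5)/(b - 3)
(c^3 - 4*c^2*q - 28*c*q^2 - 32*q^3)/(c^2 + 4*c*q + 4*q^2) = c - 8*q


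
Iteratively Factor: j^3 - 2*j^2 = (j - 2)*(j^2) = j*(j - 2)*(j)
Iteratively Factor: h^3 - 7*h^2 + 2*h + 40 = (h - 4)*(h^2 - 3*h - 10) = (h - 4)*(h + 2)*(h - 5)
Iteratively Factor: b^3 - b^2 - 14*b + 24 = (b - 3)*(b^2 + 2*b - 8) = (b - 3)*(b + 4)*(b - 2)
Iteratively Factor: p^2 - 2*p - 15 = (p - 5)*(p + 3)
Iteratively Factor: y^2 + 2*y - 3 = (y + 3)*(y - 1)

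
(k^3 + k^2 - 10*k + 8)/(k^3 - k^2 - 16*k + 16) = (k - 2)/(k - 4)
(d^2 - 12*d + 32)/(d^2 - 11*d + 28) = (d - 8)/(d - 7)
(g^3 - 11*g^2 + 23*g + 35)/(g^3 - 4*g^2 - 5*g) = (g - 7)/g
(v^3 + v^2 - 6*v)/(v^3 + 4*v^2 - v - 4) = v*(v^2 + v - 6)/(v^3 + 4*v^2 - v - 4)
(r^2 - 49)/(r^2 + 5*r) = (r^2 - 49)/(r*(r + 5))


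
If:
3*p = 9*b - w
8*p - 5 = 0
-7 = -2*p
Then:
No Solution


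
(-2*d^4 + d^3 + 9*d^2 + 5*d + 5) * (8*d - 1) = -16*d^5 + 10*d^4 + 71*d^3 + 31*d^2 + 35*d - 5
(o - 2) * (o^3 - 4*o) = o^4 - 2*o^3 - 4*o^2 + 8*o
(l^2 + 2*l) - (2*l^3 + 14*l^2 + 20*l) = -2*l^3 - 13*l^2 - 18*l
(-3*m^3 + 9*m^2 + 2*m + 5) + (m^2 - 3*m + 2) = -3*m^3 + 10*m^2 - m + 7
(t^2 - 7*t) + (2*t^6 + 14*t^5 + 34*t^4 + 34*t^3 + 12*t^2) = 2*t^6 + 14*t^5 + 34*t^4 + 34*t^3 + 13*t^2 - 7*t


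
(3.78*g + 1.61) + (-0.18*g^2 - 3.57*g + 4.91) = -0.18*g^2 + 0.21*g + 6.52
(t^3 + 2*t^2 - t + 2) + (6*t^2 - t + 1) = t^3 + 8*t^2 - 2*t + 3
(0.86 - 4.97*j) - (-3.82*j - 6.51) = 7.37 - 1.15*j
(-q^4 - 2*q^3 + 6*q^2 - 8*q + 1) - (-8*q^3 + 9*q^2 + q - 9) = -q^4 + 6*q^3 - 3*q^2 - 9*q + 10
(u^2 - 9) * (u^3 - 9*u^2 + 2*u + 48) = u^5 - 9*u^4 - 7*u^3 + 129*u^2 - 18*u - 432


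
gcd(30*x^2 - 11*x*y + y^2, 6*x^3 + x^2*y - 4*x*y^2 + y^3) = 1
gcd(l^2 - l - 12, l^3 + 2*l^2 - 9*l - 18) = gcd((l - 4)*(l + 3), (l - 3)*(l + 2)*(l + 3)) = l + 3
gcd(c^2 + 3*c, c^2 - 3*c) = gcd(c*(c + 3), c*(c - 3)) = c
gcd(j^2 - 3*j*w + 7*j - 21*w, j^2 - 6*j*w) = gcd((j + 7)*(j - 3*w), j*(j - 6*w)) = 1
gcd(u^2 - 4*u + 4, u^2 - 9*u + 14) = u - 2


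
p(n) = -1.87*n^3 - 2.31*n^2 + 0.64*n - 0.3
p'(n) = -5.61*n^2 - 4.62*n + 0.64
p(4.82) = -260.28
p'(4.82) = -151.96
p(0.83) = -2.43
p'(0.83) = -7.06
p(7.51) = -917.84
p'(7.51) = -350.46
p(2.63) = -48.61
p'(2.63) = -50.31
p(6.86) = -708.31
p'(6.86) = -295.06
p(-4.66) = 135.79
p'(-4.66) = -99.66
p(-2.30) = 8.76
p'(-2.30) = -18.41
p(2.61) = -47.61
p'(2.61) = -49.63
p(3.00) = -69.66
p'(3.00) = -63.71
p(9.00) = -1544.88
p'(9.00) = -495.35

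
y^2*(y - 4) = y^3 - 4*y^2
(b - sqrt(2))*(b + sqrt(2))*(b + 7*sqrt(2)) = b^3 + 7*sqrt(2)*b^2 - 2*b - 14*sqrt(2)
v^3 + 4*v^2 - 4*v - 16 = (v - 2)*(v + 2)*(v + 4)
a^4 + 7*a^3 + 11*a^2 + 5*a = a*(a + 1)^2*(a + 5)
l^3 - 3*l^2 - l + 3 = (l - 3)*(l - 1)*(l + 1)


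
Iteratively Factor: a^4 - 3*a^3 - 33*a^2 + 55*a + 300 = (a + 3)*(a^3 - 6*a^2 - 15*a + 100) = (a - 5)*(a + 3)*(a^2 - a - 20) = (a - 5)^2*(a + 3)*(a + 4)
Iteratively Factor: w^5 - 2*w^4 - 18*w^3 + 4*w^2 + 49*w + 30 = (w + 1)*(w^4 - 3*w^3 - 15*w^2 + 19*w + 30) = (w - 2)*(w + 1)*(w^3 - w^2 - 17*w - 15) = (w - 2)*(w + 1)^2*(w^2 - 2*w - 15) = (w - 2)*(w + 1)^2*(w + 3)*(w - 5)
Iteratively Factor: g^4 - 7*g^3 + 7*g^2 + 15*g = (g + 1)*(g^3 - 8*g^2 + 15*g) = (g - 5)*(g + 1)*(g^2 - 3*g) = (g - 5)*(g - 3)*(g + 1)*(g)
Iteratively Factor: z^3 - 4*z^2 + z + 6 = (z + 1)*(z^2 - 5*z + 6) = (z - 3)*(z + 1)*(z - 2)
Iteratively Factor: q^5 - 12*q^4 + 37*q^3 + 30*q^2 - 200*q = (q)*(q^4 - 12*q^3 + 37*q^2 + 30*q - 200) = q*(q + 2)*(q^3 - 14*q^2 + 65*q - 100) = q*(q - 5)*(q + 2)*(q^2 - 9*q + 20) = q*(q - 5)*(q - 4)*(q + 2)*(q - 5)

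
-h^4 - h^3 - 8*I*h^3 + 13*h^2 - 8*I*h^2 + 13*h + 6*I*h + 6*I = (h + I)*(h + 6*I)*(-I*h + 1)*(-I*h - I)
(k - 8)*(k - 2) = k^2 - 10*k + 16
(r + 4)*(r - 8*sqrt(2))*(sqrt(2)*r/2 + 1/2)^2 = r^4/2 - 7*sqrt(2)*r^3/2 + 2*r^3 - 14*sqrt(2)*r^2 - 31*r^2/4 - 31*r - 2*sqrt(2)*r - 8*sqrt(2)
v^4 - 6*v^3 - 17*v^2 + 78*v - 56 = (v - 7)*(v - 2)*(v - 1)*(v + 4)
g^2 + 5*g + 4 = (g + 1)*(g + 4)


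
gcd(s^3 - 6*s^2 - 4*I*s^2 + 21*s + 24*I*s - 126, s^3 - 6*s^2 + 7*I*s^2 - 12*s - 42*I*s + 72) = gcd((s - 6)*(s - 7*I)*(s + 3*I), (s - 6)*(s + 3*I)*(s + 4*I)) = s^2 + s*(-6 + 3*I) - 18*I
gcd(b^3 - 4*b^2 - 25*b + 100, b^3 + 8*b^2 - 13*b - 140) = b^2 + b - 20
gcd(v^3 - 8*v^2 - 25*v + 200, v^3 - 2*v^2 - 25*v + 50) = v^2 - 25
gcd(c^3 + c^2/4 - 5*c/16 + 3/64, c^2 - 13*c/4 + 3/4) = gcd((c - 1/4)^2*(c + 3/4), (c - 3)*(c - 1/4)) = c - 1/4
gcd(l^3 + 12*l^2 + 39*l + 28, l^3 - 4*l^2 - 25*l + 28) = l + 4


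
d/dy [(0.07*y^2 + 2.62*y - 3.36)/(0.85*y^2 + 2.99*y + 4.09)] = (-2.0177*y^2 + 6.2846*y + 20.7622)/(0.7225*y^4 + 5.083*y^3 + 15.8931*y^2 + 24.4582*y + 16.7281)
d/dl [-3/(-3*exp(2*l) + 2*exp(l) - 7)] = (6 - 18*exp(l))*exp(l)/(3*exp(2*l) - 2*exp(l) + 7)^2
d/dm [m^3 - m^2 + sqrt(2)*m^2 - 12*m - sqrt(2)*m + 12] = 3*m^2 - 2*m + 2*sqrt(2)*m - 12 - sqrt(2)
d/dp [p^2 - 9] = 2*p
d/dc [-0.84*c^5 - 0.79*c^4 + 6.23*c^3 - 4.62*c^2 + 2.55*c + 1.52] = -4.2*c^4 - 3.16*c^3 + 18.69*c^2 - 9.24*c + 2.55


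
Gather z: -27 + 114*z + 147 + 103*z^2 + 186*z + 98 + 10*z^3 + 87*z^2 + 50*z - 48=10*z^3 + 190*z^2 + 350*z + 170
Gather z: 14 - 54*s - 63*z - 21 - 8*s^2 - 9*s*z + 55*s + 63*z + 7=-8*s^2 - 9*s*z + s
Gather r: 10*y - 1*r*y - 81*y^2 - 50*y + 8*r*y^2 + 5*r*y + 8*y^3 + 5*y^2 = r*(8*y^2 + 4*y) + 8*y^3 - 76*y^2 - 40*y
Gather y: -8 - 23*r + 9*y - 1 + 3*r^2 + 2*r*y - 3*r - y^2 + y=3*r^2 - 26*r - y^2 + y*(2*r + 10) - 9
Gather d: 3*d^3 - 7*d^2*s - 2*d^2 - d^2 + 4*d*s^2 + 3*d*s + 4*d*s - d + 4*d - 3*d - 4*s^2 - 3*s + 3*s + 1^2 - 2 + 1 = 3*d^3 + d^2*(-7*s - 3) + d*(4*s^2 + 7*s) - 4*s^2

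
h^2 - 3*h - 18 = (h - 6)*(h + 3)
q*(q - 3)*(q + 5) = q^3 + 2*q^2 - 15*q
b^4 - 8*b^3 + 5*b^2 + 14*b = b*(b - 7)*(b - 2)*(b + 1)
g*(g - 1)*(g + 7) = g^3 + 6*g^2 - 7*g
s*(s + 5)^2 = s^3 + 10*s^2 + 25*s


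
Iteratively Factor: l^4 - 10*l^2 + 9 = (l - 1)*(l^3 + l^2 - 9*l - 9) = (l - 1)*(l + 3)*(l^2 - 2*l - 3) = (l - 1)*(l + 1)*(l + 3)*(l - 3)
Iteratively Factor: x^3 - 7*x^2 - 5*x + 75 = (x - 5)*(x^2 - 2*x - 15) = (x - 5)*(x + 3)*(x - 5)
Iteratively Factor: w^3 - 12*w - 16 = (w - 4)*(w^2 + 4*w + 4) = (w - 4)*(w + 2)*(w + 2)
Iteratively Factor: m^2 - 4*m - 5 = (m + 1)*(m - 5)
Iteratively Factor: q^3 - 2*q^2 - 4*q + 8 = (q - 2)*(q^2 - 4) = (q - 2)^2*(q + 2)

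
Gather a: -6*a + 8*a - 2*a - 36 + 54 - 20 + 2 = 0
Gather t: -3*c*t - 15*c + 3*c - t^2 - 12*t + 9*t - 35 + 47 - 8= -12*c - t^2 + t*(-3*c - 3) + 4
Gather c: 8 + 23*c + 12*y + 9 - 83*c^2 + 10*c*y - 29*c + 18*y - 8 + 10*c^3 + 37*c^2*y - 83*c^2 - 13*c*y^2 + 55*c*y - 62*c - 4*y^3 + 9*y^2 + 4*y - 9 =10*c^3 + c^2*(37*y - 166) + c*(-13*y^2 + 65*y - 68) - 4*y^3 + 9*y^2 + 34*y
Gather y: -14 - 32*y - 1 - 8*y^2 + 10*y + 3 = -8*y^2 - 22*y - 12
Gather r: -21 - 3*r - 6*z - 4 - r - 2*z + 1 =-4*r - 8*z - 24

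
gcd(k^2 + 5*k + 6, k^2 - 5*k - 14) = k + 2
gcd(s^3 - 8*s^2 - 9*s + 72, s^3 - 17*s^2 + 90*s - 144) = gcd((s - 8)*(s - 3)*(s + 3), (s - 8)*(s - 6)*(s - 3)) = s^2 - 11*s + 24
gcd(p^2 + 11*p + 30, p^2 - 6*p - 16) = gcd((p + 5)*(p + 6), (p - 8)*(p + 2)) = 1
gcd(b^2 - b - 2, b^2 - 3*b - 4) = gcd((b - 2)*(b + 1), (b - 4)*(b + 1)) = b + 1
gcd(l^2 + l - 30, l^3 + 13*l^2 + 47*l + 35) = 1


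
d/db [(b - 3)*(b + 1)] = 2*b - 2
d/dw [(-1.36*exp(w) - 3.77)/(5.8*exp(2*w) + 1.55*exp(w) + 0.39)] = (7.888*exp(2*w) + 43.732*exp(w) + 5.3131)*exp(w)/(33.64*exp(4*w) + 17.98*exp(3*w) + 6.9265*exp(2*w) + 1.209*exp(w) + 0.1521)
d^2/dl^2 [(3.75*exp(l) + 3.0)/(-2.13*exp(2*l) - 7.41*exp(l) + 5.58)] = (-17.013375*exp(4*l) + 4.74457500000005*exp(3*l) - 409.4712*exp(2*l) - 462.40335*exp(l) - 240.8049)*exp(l)/(9.663597*exp(6*l) + 100.855287*exp(5*l) + 274.915053*exp(4*l) - 121.555863*exp(3*l) - 720.199998*exp(2*l) + 692.162172*exp(l) - 173.741112)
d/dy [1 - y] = -1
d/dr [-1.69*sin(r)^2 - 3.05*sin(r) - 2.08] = -(3.38*sin(r) + 3.05)*cos(r)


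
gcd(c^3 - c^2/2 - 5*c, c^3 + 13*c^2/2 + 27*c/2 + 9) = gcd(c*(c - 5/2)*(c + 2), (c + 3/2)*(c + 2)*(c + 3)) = c + 2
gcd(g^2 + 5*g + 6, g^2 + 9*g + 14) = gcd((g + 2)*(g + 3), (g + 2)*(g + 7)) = g + 2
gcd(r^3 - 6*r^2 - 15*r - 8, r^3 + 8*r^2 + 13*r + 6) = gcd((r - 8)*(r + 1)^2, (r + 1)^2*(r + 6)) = r^2 + 2*r + 1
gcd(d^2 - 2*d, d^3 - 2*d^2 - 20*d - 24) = 1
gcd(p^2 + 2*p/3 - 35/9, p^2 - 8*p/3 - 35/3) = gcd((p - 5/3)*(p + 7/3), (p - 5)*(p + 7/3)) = p + 7/3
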